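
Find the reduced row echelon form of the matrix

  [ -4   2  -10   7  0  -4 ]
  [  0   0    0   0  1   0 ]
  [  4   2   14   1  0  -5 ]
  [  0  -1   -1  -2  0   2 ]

[[1, 0, 3, -3/4, 0, 0], [0, 1, 1, 2, 0, 0], [0, 0, 0, 0, 1, 0], [0, 0, 0, 0, 0, 1]]

ρ1 → -1/4·ρ1
  [ 1  -1/2  5/2  -7/4  0   1 ]
  [ 0     0    0     0  1   0 ]
  [ 4     2   14     1  0  -5 ]
  [ 0    -1   -1    -2  0   2 ]
ρ3 → ρ3 − 4·ρ1
  [ 1  -1/2  5/2  -7/4  0   1 ]
  [ 0     0    0     0  1   0 ]
  [ 0     4    4     8  0  -9 ]
  [ 0    -1   -1    -2  0   2 ]
ρ2 <-> ρ3
  [ 1  -1/2  5/2  -7/4  0   1 ]
  [ 0     4    4     8  0  -9 ]
  [ 0     0    0     0  1   0 ]
  [ 0    -1   -1    -2  0   2 ]
ρ2 → 1/4·ρ2
  [ 1  -1/2  5/2  -7/4  0     1 ]
  [ 0     1    1     2  0  -9/4 ]
  [ 0     0    0     0  1     0 ]
  [ 0    -1   -1    -2  0     2 ]
ρ4 → ρ4 + ρ2
  [ 1  -1/2  5/2  -7/4  0     1 ]
  [ 0     1    1     2  0  -9/4 ]
  [ 0     0    0     0  1     0 ]
  [ 0     0    0     0  0  -1/4 ]
ρ4 → -4·ρ4
  [ 1  -1/2  5/2  -7/4  0     1 ]
  [ 0     1    1     2  0  -9/4 ]
  [ 0     0    0     0  1     0 ]
  [ 0     0    0     0  0     1 ]
ρ2 → ρ2 + 9/4·ρ4
  [ 1  -1/2  5/2  -7/4  0  1 ]
  [ 0     1    1     2  0  0 ]
  [ 0     0    0     0  1  0 ]
  [ 0     0    0     0  0  1 ]
ρ1 → ρ1 − ρ4
  [ 1  -1/2  5/2  -7/4  0  0 ]
  [ 0     1    1     2  0  0 ]
  [ 0     0    0     0  1  0 ]
  [ 0     0    0     0  0  1 ]
ρ1 → ρ1 + 1/2·ρ2
  [ 1  0  3  -3/4  0  0 ]
  [ 0  1  1     2  0  0 ]
  [ 0  0  0     0  1  0 ]
  [ 0  0  0     0  0  1 ]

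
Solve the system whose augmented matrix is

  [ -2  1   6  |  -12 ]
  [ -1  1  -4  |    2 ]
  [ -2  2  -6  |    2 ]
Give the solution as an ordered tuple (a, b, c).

(4, 2, -1)

r1 -> -1/2·r1
r2 -> r2 + r1
r3 -> r3 + 2·r1
r2 -> 2·r2
r3 -> r3 − r2
r3 -> 1/2·r3
r2 -> r2 + 14·r3
r1 -> r1 + 3·r3
r1 -> r1 + 1/2·r2
Reading off the last column: a = 4, b = 2, c = -1.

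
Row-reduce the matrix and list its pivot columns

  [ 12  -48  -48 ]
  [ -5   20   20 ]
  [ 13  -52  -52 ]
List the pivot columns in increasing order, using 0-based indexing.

0

Multiply R1 by 1/12.
Add 5 times R1 to R2.
Subtract 13 times R1 from R3.
Pivot columns are the columns containing a leading 1.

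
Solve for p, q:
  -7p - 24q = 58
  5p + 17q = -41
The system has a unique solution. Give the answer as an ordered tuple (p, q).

Form the augmented matrix and row-reduce:
  [ -7  -24  |   58 ]
  [  5   17  |  -41 ]
R1 -> -1/7·R1
R2 -> R2 − 5·R1
R2 -> -7·R2
R1 -> R1 − 24/7·R2
Reading off the last column: p = 2, q = -3.

(2, -3)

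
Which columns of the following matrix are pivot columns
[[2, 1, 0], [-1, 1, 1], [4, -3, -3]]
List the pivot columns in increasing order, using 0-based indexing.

Multiply r1 by 1/2.
  [  1  1/2   0 ]
  [ -1    1   1 ]
  [  4   -3  -3 ]
Add r1 to r2.
  [ 1  1/2   0 ]
  [ 0  3/2   1 ]
  [ 4   -3  -3 ]
Subtract 4 times r1 from r3.
  [ 1  1/2   0 ]
  [ 0  3/2   1 ]
  [ 0   -5  -3 ]
Multiply r2 by 2/3.
  [ 1  1/2    0 ]
  [ 0    1  2/3 ]
  [ 0   -5   -3 ]
Add 5 times r2 to r3.
  [ 1  1/2    0 ]
  [ 0    1  2/3 ]
  [ 0    0  1/3 ]
Multiply r3 by 3.
  [ 1  1/2    0 ]
  [ 0    1  2/3 ]
  [ 0    0    1 ]
Subtract 2/3 times r3 from r2.
  [ 1  1/2  0 ]
  [ 0    1  0 ]
  [ 0    0  1 ]
Subtract 1/2 times r2 from r1.
  [ 1  0  0 ]
  [ 0  1  0 ]
  [ 0  0  1 ]
Pivot columns are the columns containing a leading 1.

0, 1, 2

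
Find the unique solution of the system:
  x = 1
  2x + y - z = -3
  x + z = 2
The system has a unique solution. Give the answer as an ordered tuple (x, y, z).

Form the augmented matrix and row-reduce:
  [ 1  0   0  |   1 ]
  [ 2  1  -1  |  -3 ]
  [ 1  0   1  |   2 ]
R2 ← R2 − 2·R1
  [ 1  0   0  |   1 ]
  [ 0  1  -1  |  -5 ]
  [ 1  0   1  |   2 ]
R3 ← R3 − R1
  [ 1  0   0  |   1 ]
  [ 0  1  -1  |  -5 ]
  [ 0  0   1  |   1 ]
R2 ← R2 + R3
  [ 1  0  0  |   1 ]
  [ 0  1  0  |  -4 ]
  [ 0  0  1  |   1 ]
Reading off the last column: x = 1, y = -4, z = 1.

(1, -4, 1)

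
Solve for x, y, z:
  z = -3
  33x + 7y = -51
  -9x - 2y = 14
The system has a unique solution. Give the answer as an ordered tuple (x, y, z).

(-4/3, -1, -3)

Form the augmented matrix and row-reduce:
  [  0   0  1  |   -3 ]
  [ 33   7  0  |  -51 ]
  [ -9  -2  0  |   14 ]
Swap ρ1 and ρ2.
  [ 33   7  0  |  -51 ]
  [  0   0  1  |   -3 ]
  [ -9  -2  0  |   14 ]
Multiply ρ1 by 1/33.
  [  1  7/33  0  |  -17/11 ]
  [  0     0  1  |      -3 ]
  [ -9    -2  0  |      14 ]
Add 9 times ρ1 to ρ3.
  [ 1   7/33  0  |  -17/11 ]
  [ 0      0  1  |      -3 ]
  [ 0  -1/11  0  |    1/11 ]
Swap ρ2 and ρ3.
  [ 1   7/33  0  |  -17/11 ]
  [ 0  -1/11  0  |    1/11 ]
  [ 0      0  1  |      -3 ]
Multiply ρ2 by -11.
  [ 1  7/33  0  |  -17/11 ]
  [ 0     1  0  |      -1 ]
  [ 0     0  1  |      -3 ]
Subtract 7/33 times ρ2 from ρ1.
  [ 1  0  0  |  -4/3 ]
  [ 0  1  0  |    -1 ]
  [ 0  0  1  |    -3 ]
Reading off the last column: x = -4/3, y = -1, z = -3.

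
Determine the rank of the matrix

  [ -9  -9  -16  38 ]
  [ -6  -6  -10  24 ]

Multiply R1 by -1/9.
  [  1   1  16/9  -38/9 ]
  [ -6  -6   -10     24 ]
Add 6 times R1 to R2.
  [ 1  1  16/9  -38/9 ]
  [ 0  0   2/3   -4/3 ]
Multiply R2 by 3/2.
  [ 1  1  16/9  -38/9 ]
  [ 0  0     1     -2 ]
Subtract 16/9 times R2 from R1.
  [ 1  1  0  -2/3 ]
  [ 0  0  1    -2 ]
The reduced form has 2 nonzero rows.

rank = 2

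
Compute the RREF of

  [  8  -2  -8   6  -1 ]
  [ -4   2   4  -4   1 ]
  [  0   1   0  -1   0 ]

Multiply R1 by 1/8.
  [  1  -1/4  -1  3/4  -1/8 ]
  [ -4     2   4   -4     1 ]
  [  0     1   0   -1     0 ]
Add 4 times R1 to R2.
  [ 1  -1/4  -1  3/4  -1/8 ]
  [ 0     1   0   -1   1/2 ]
  [ 0     1   0   -1     0 ]
Subtract R2 from R3.
  [ 1  -1/4  -1  3/4  -1/8 ]
  [ 0     1   0   -1   1/2 ]
  [ 0     0   0    0  -1/2 ]
Multiply R3 by -2.
  [ 1  -1/4  -1  3/4  -1/8 ]
  [ 0     1   0   -1   1/2 ]
  [ 0     0   0    0     1 ]
Subtract 1/2 times R3 from R2.
  [ 1  -1/4  -1  3/4  -1/8 ]
  [ 0     1   0   -1     0 ]
  [ 0     0   0    0     1 ]
Add 1/8 times R3 to R1.
  [ 1  -1/4  -1  3/4  0 ]
  [ 0     1   0   -1  0 ]
  [ 0     0   0    0  1 ]
Add 1/4 times R2 to R1.
  [ 1  0  -1  1/2  0 ]
  [ 0  1   0   -1  0 ]
  [ 0  0   0    0  1 ]

[[1, 0, -1, 1/2, 0], [0, 1, 0, -1, 0], [0, 0, 0, 0, 1]]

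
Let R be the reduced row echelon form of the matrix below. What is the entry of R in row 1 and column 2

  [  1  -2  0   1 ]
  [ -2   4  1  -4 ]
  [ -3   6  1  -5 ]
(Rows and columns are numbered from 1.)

Add 2 times r1 to r2.
  [  1  -2  0   1 ]
  [  0   0  1  -2 ]
  [ -3   6  1  -5 ]
Add 3 times r1 to r3.
  [ 1  -2  0   1 ]
  [ 0   0  1  -2 ]
  [ 0   0  1  -2 ]
Subtract r2 from r3.
  [ 1  -2  0   1 ]
  [ 0   0  1  -2 ]
  [ 0   0  0   0 ]

-2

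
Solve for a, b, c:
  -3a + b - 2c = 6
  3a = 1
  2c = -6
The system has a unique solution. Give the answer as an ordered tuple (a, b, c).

Form the augmented matrix and row-reduce:
  [ -3  1  -2  |   6 ]
  [  3  0   0  |   1 ]
  [  0  0   2  |  -6 ]
R1 := -1/3·R1
  [ 1  -1/3  2/3  |  -2 ]
  [ 3     0    0  |   1 ]
  [ 0     0    2  |  -6 ]
R2 := R2 − 3·R1
  [ 1  -1/3  2/3  |  -2 ]
  [ 0     1   -2  |   7 ]
  [ 0     0    2  |  -6 ]
R3 := 1/2·R3
  [ 1  -1/3  2/3  |  -2 ]
  [ 0     1   -2  |   7 ]
  [ 0     0    1  |  -3 ]
R2 := R2 + 2·R3
  [ 1  -1/3  2/3  |  -2 ]
  [ 0     1    0  |   1 ]
  [ 0     0    1  |  -3 ]
R1 := R1 − 2/3·R3
  [ 1  -1/3  0  |   0 ]
  [ 0     1  0  |   1 ]
  [ 0     0  1  |  -3 ]
R1 := R1 + 1/3·R2
  [ 1  0  0  |  1/3 ]
  [ 0  1  0  |    1 ]
  [ 0  0  1  |   -3 ]
Reading off the last column: a = 1/3, b = 1, c = -3.

(1/3, 1, -3)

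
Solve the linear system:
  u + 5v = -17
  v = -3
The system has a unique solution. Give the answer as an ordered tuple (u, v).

(-2, -3)

Form the augmented matrix and row-reduce:
  [ 1  5  |  -17 ]
  [ 0  1  |   -3 ]
ρ1 ← ρ1 − 5·ρ2
  [ 1  0  |  -2 ]
  [ 0  1  |  -3 ]
Reading off the last column: u = -2, v = -3.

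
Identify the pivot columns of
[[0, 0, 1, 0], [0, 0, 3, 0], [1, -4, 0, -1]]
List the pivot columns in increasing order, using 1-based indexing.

1, 3

R1 ↔ R3
  [ 1  -4  0  -1 ]
  [ 0   0  3   0 ]
  [ 0   0  1   0 ]
R2 → 1/3·R2
  [ 1  -4  0  -1 ]
  [ 0   0  1   0 ]
  [ 0   0  1   0 ]
R3 → R3 − R2
  [ 1  -4  0  -1 ]
  [ 0   0  1   0 ]
  [ 0   0  0   0 ]
Pivot columns are the columns containing a leading 1.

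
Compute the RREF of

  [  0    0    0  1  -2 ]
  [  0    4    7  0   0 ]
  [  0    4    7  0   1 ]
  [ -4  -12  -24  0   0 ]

R1 ↔ R4
R1 -> -1/4·R1
R2 -> 1/4·R2
R3 -> R3 − 4·R2
R3 ↔ R4
R3 -> R3 + 2·R4
R1 -> R1 − 3·R2

[[1, 0, 3/4, 0, 0], [0, 1, 7/4, 0, 0], [0, 0, 0, 1, 0], [0, 0, 0, 0, 1]]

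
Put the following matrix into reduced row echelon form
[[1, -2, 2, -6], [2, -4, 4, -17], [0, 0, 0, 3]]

Subtract 2 times R1 from R2.
  [ 1  -2  2  -6 ]
  [ 0   0  0  -5 ]
  [ 0   0  0   3 ]
Multiply R2 by -1/5.
  [ 1  -2  2  -6 ]
  [ 0   0  0   1 ]
  [ 0   0  0   3 ]
Subtract 3 times R2 from R3.
  [ 1  -2  2  -6 ]
  [ 0   0  0   1 ]
  [ 0   0  0   0 ]
Add 6 times R2 to R1.
  [ 1  -2  2  0 ]
  [ 0   0  0  1 ]
  [ 0   0  0  0 ]

[[1, -2, 2, 0], [0, 0, 0, 1], [0, 0, 0, 0]]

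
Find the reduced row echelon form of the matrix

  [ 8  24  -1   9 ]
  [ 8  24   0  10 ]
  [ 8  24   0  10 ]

[[1, 3, 0, 5/4], [0, 0, 1, 1], [0, 0, 0, 0]]

r1 -> 1/8·r1
  [ 1   3  -1/8  9/8 ]
  [ 8  24     0   10 ]
  [ 8  24     0   10 ]
r2 -> r2 − 8·r1
  [ 1   3  -1/8  9/8 ]
  [ 0   0     1    1 ]
  [ 8  24     0   10 ]
r3 -> r3 − 8·r1
  [ 1  3  -1/8  9/8 ]
  [ 0  0     1    1 ]
  [ 0  0     1    1 ]
r3 -> r3 − r2
  [ 1  3  -1/8  9/8 ]
  [ 0  0     1    1 ]
  [ 0  0     0    0 ]
r1 -> r1 + 1/8·r2
  [ 1  3  0  5/4 ]
  [ 0  0  1    1 ]
  [ 0  0  0    0 ]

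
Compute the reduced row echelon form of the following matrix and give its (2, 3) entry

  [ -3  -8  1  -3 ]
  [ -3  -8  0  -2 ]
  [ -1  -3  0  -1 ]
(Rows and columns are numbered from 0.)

R1 → -1/3·R1
  [  1  8/3  -1/3   1 ]
  [ -3   -8     0  -2 ]
  [ -1   -3     0  -1 ]
R2 → R2 + 3·R1
  [  1  8/3  -1/3   1 ]
  [  0    0    -1   1 ]
  [ -1   -3     0  -1 ]
R3 → R3 + R1
  [ 1   8/3  -1/3  1 ]
  [ 0     0    -1  1 ]
  [ 0  -1/3  -1/3  0 ]
R2 <=> R3
  [ 1   8/3  -1/3  1 ]
  [ 0  -1/3  -1/3  0 ]
  [ 0     0    -1  1 ]
R2 → -3·R2
  [ 1  8/3  -1/3  1 ]
  [ 0    1     1  0 ]
  [ 0    0    -1  1 ]
R3 → -1·R3
  [ 1  8/3  -1/3   1 ]
  [ 0    1     1   0 ]
  [ 0    0     1  -1 ]
R2 → R2 − R3
  [ 1  8/3  -1/3   1 ]
  [ 0    1     0   1 ]
  [ 0    0     1  -1 ]
R1 → R1 + 1/3·R3
  [ 1  8/3  0  2/3 ]
  [ 0    1  0    1 ]
  [ 0    0  1   -1 ]
R1 → R1 − 8/3·R2
  [ 1  0  0  -2 ]
  [ 0  1  0   1 ]
  [ 0  0  1  -1 ]

-1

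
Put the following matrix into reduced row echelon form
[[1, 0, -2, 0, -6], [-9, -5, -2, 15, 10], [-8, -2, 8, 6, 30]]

[[1, 0, -2, 0, 0], [0, 1, 4, -3, 0], [0, 0, 0, 0, 1]]

R2 ← R2 + 9·R1
R3 ← R3 + 8·R1
R2 ← -1/5·R2
R3 ← R3 + 2·R2
R3 ← -5/2·R3
R2 ← R2 − 44/5·R3
R1 ← R1 + 6·R3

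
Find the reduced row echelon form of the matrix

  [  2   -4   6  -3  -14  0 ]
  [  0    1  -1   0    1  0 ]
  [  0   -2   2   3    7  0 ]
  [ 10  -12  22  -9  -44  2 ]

R1 -> 1/2·R1
  [  1   -2   3  -3/2   -7  0 ]
  [  0    1  -1     0    1  0 ]
  [  0   -2   2     3    7  0 ]
  [ 10  -12  22    -9  -44  2 ]
R4 -> R4 − 10·R1
  [ 1  -2   3  -3/2  -7  0 ]
  [ 0   1  -1     0   1  0 ]
  [ 0  -2   2     3   7  0 ]
  [ 0   8  -8     6  26  2 ]
R3 -> R3 + 2·R2
  [ 1  -2   3  -3/2  -7  0 ]
  [ 0   1  -1     0   1  0 ]
  [ 0   0   0     3   9  0 ]
  [ 0   8  -8     6  26  2 ]
R4 -> R4 − 8·R2
  [ 1  -2   3  -3/2  -7  0 ]
  [ 0   1  -1     0   1  0 ]
  [ 0   0   0     3   9  0 ]
  [ 0   0   0     6  18  2 ]
R3 -> 1/3·R3
  [ 1  -2   3  -3/2  -7  0 ]
  [ 0   1  -1     0   1  0 ]
  [ 0   0   0     1   3  0 ]
  [ 0   0   0     6  18  2 ]
R4 -> R4 − 6·R3
  [ 1  -2   3  -3/2  -7  0 ]
  [ 0   1  -1     0   1  0 ]
  [ 0   0   0     1   3  0 ]
  [ 0   0   0     0   0  2 ]
R4 -> 1/2·R4
  [ 1  -2   3  -3/2  -7  0 ]
  [ 0   1  -1     0   1  0 ]
  [ 0   0   0     1   3  0 ]
  [ 0   0   0     0   0  1 ]
R1 -> R1 + 3/2·R3
  [ 1  -2   3  0  -5/2  0 ]
  [ 0   1  -1  0     1  0 ]
  [ 0   0   0  1     3  0 ]
  [ 0   0   0  0     0  1 ]
R1 -> R1 + 2·R2
  [ 1  0   1  0  -1/2  0 ]
  [ 0  1  -1  0     1  0 ]
  [ 0  0   0  1     3  0 ]
  [ 0  0   0  0     0  1 ]

[[1, 0, 1, 0, -1/2, 0], [0, 1, -1, 0, 1, 0], [0, 0, 0, 1, 3, 0], [0, 0, 0, 0, 0, 1]]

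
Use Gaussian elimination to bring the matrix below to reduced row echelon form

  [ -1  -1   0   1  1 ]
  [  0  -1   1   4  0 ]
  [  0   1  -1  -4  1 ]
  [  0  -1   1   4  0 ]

R1 := -1·R1
R2 := -1·R2
R3 := R3 − R2
R4 := R4 + R2
R1 := R1 + R3
R1 := R1 − R2

[[1, 0, 1, 3, 0], [0, 1, -1, -4, 0], [0, 0, 0, 0, 1], [0, 0, 0, 0, 0]]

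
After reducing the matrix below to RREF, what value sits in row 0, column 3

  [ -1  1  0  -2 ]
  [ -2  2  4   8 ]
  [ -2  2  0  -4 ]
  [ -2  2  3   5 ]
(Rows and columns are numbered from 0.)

2

ρ1 → -1·ρ1
  [  1  -1  0   2 ]
  [ -2   2  4   8 ]
  [ -2   2  0  -4 ]
  [ -2   2  3   5 ]
ρ2 → ρ2 + 2·ρ1
  [  1  -1  0   2 ]
  [  0   0  4  12 ]
  [ -2   2  0  -4 ]
  [ -2   2  3   5 ]
ρ3 → ρ3 + 2·ρ1
  [  1  -1  0   2 ]
  [  0   0  4  12 ]
  [  0   0  0   0 ]
  [ -2   2  3   5 ]
ρ4 → ρ4 + 2·ρ1
  [ 1  -1  0   2 ]
  [ 0   0  4  12 ]
  [ 0   0  0   0 ]
  [ 0   0  3   9 ]
ρ2 → 1/4·ρ2
  [ 1  -1  0  2 ]
  [ 0   0  1  3 ]
  [ 0   0  0  0 ]
  [ 0   0  3  9 ]
ρ4 → ρ4 − 3·ρ2
  [ 1  -1  0  2 ]
  [ 0   0  1  3 ]
  [ 0   0  0  0 ]
  [ 0   0  0  0 ]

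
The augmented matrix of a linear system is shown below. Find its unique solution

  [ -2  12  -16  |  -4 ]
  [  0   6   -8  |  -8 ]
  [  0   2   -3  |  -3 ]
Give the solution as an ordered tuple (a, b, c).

(-6, 0, 1)

ρ1 → -1/2·ρ1
  [ 1  -6   8  |   2 ]
  [ 0   6  -8  |  -8 ]
  [ 0   2  -3  |  -3 ]
ρ2 → 1/6·ρ2
  [ 1  -6     8  |     2 ]
  [ 0   1  -4/3  |  -4/3 ]
  [ 0   2    -3  |    -3 ]
ρ3 → ρ3 − 2·ρ2
  [ 1  -6     8  |     2 ]
  [ 0   1  -4/3  |  -4/3 ]
  [ 0   0  -1/3  |  -1/3 ]
ρ3 → -3·ρ3
  [ 1  -6     8  |     2 ]
  [ 0   1  -4/3  |  -4/3 ]
  [ 0   0     1  |     1 ]
ρ2 → ρ2 + 4/3·ρ3
  [ 1  -6  8  |  2 ]
  [ 0   1  0  |  0 ]
  [ 0   0  1  |  1 ]
ρ1 → ρ1 − 8·ρ3
  [ 1  -6  0  |  -6 ]
  [ 0   1  0  |   0 ]
  [ 0   0  1  |   1 ]
ρ1 → ρ1 + 6·ρ2
  [ 1  0  0  |  -6 ]
  [ 0  1  0  |   0 ]
  [ 0  0  1  |   1 ]
Reading off the last column: a = -6, b = 0, c = 1.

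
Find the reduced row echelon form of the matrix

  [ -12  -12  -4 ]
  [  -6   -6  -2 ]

[[1, 1, 1/3], [0, 0, 0]]

Multiply ρ1 by -1/12.
  [  1   1  1/3 ]
  [ -6  -6   -2 ]
Add 6 times ρ1 to ρ2.
  [ 1  1  1/3 ]
  [ 0  0    0 ]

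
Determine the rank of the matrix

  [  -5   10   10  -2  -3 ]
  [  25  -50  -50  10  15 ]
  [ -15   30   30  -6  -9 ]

rank = 1

Multiply R1 by -1/5.
  [   1   -2   -2  2/5  3/5 ]
  [  25  -50  -50   10   15 ]
  [ -15   30   30   -6   -9 ]
Subtract 25 times R1 from R2.
  [   1  -2  -2  2/5  3/5 ]
  [   0   0   0    0    0 ]
  [ -15  30  30   -6   -9 ]
Add 15 times R1 to R3.
  [ 1  -2  -2  2/5  3/5 ]
  [ 0   0   0    0    0 ]
  [ 0   0   0    0    0 ]
The reduced form has 1 nonzero row.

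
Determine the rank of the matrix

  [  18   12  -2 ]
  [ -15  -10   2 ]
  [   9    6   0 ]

rank = 2

R1 -> 1/18·R1
  [   1  2/3  -1/9 ]
  [ -15  -10     2 ]
  [   9    6     0 ]
R2 -> R2 + 15·R1
  [ 1  2/3  -1/9 ]
  [ 0    0   1/3 ]
  [ 9    6     0 ]
R3 -> R3 − 9·R1
  [ 1  2/3  -1/9 ]
  [ 0    0   1/3 ]
  [ 0    0     1 ]
R2 -> 3·R2
  [ 1  2/3  -1/9 ]
  [ 0    0     1 ]
  [ 0    0     1 ]
R3 -> R3 − R2
  [ 1  2/3  -1/9 ]
  [ 0    0     1 ]
  [ 0    0     0 ]
R1 -> R1 + 1/9·R2
  [ 1  2/3  0 ]
  [ 0    0  1 ]
  [ 0    0  0 ]
The reduced form has 2 nonzero rows.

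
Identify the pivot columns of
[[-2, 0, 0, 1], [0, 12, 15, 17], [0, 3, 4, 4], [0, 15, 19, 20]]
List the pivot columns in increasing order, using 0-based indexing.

R1 → -1/2·R1
R2 → 1/12·R2
R3 → R3 − 3·R2
R4 → R4 − 15·R2
R3 → 4·R3
R4 → R4 − 1/4·R3
R4 → -1·R4
R3 → R3 + R4
R2 → R2 − 17/12·R4
R1 → R1 + 1/2·R4
R2 → R2 − 5/4·R3
Pivot columns are the columns containing a leading 1.

0, 1, 2, 3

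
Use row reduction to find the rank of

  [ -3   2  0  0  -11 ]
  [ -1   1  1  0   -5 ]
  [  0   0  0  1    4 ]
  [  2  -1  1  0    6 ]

r1 ← -1/3·r1
  [  1  -2/3  0  0  11/3 ]
  [ -1     1  1  0    -5 ]
  [  0     0  0  1     4 ]
  [  2    -1  1  0     6 ]
r2 ← r2 + r1
  [ 1  -2/3  0  0  11/3 ]
  [ 0   1/3  1  0  -4/3 ]
  [ 0     0  0  1     4 ]
  [ 2    -1  1  0     6 ]
r4 ← r4 − 2·r1
  [ 1  -2/3  0  0  11/3 ]
  [ 0   1/3  1  0  -4/3 ]
  [ 0     0  0  1     4 ]
  [ 0   1/3  1  0  -4/3 ]
r2 ← 3·r2
  [ 1  -2/3  0  0  11/3 ]
  [ 0     1  3  0    -4 ]
  [ 0     0  0  1     4 ]
  [ 0   1/3  1  0  -4/3 ]
r4 ← r4 − 1/3·r2
  [ 1  -2/3  0  0  11/3 ]
  [ 0     1  3  0    -4 ]
  [ 0     0  0  1     4 ]
  [ 0     0  0  0     0 ]
r1 ← r1 + 2/3·r2
  [ 1  0  2  0   1 ]
  [ 0  1  3  0  -4 ]
  [ 0  0  0  1   4 ]
  [ 0  0  0  0   0 ]
The reduced form has 3 nonzero rows.

rank = 3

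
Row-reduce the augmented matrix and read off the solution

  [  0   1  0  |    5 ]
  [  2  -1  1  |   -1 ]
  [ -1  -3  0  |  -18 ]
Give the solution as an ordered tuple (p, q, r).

(3, 5, -2)

Swap r1 and r2.
Multiply r1 by 1/2.
Add r1 to r3.
Add 7/2 times r2 to r3.
Multiply r3 by 2.
Subtract 1/2 times r3 from r1.
Add 1/2 times r2 to r1.
Reading off the last column: p = 3, q = 5, r = -2.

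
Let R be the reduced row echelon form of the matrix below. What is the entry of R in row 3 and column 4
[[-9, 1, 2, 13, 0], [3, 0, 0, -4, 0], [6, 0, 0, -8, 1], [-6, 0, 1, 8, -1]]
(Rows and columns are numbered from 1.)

ρ1 := -1/9·ρ1
  [  1  -1/9  -2/9  -13/9   0 ]
  [  3     0     0     -4   0 ]
  [  6     0     0     -8   1 ]
  [ -6     0     1      8  -1 ]
ρ2 := ρ2 − 3·ρ1
  [  1  -1/9  -2/9  -13/9   0 ]
  [  0   1/3   2/3    1/3   0 ]
  [  6     0     0     -8   1 ]
  [ -6     0     1      8  -1 ]
ρ3 := ρ3 − 6·ρ1
  [  1  -1/9  -2/9  -13/9   0 ]
  [  0   1/3   2/3    1/3   0 ]
  [  0   2/3   4/3    2/3   1 ]
  [ -6     0     1      8  -1 ]
ρ4 := ρ4 + 6·ρ1
  [ 1  -1/9  -2/9  -13/9   0 ]
  [ 0   1/3   2/3    1/3   0 ]
  [ 0   2/3   4/3    2/3   1 ]
  [ 0  -2/3  -1/3   -2/3  -1 ]
ρ2 := 3·ρ2
  [ 1  -1/9  -2/9  -13/9   0 ]
  [ 0     1     2      1   0 ]
  [ 0   2/3   4/3    2/3   1 ]
  [ 0  -2/3  -1/3   -2/3  -1 ]
ρ3 := ρ3 − 2/3·ρ2
  [ 1  -1/9  -2/9  -13/9   0 ]
  [ 0     1     2      1   0 ]
  [ 0     0     0      0   1 ]
  [ 0  -2/3  -1/3   -2/3  -1 ]
ρ4 := ρ4 + 2/3·ρ2
  [ 1  -1/9  -2/9  -13/9   0 ]
  [ 0     1     2      1   0 ]
  [ 0     0     0      0   1 ]
  [ 0     0     1      0  -1 ]
ρ3 <=> ρ4
  [ 1  -1/9  -2/9  -13/9   0 ]
  [ 0     1     2      1   0 ]
  [ 0     0     1      0  -1 ]
  [ 0     0     0      0   1 ]
ρ3 := ρ3 + ρ4
  [ 1  -1/9  -2/9  -13/9  0 ]
  [ 0     1     2      1  0 ]
  [ 0     0     1      0  0 ]
  [ 0     0     0      0  1 ]
ρ2 := ρ2 − 2·ρ3
  [ 1  -1/9  -2/9  -13/9  0 ]
  [ 0     1     0      1  0 ]
  [ 0     0     1      0  0 ]
  [ 0     0     0      0  1 ]
ρ1 := ρ1 + 2/9·ρ3
  [ 1  -1/9  0  -13/9  0 ]
  [ 0     1  0      1  0 ]
  [ 0     0  1      0  0 ]
  [ 0     0  0      0  1 ]
ρ1 := ρ1 + 1/9·ρ2
  [ 1  0  0  -4/3  0 ]
  [ 0  1  0     1  0 ]
  [ 0  0  1     0  0 ]
  [ 0  0  0     0  1 ]

0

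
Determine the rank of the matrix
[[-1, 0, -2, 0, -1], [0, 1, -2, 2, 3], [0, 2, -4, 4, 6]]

rank = 2

R1 → -1·R1
R3 → R3 − 2·R2
The reduced form has 2 nonzero rows.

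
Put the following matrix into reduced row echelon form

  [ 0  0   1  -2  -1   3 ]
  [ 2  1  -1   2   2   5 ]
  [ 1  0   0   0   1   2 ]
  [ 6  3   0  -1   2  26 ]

[[1, 0, 0, 0, 1, 2], [0, 1, 0, 0, -1, 4], [0, 0, 1, 0, 1, -1], [0, 0, 0, 1, 1, -2]]

R1 ↔ R2
  [ 2  1  -1   2   2   5 ]
  [ 0  0   1  -2  -1   3 ]
  [ 1  0   0   0   1   2 ]
  [ 6  3   0  -1   2  26 ]
R1 → 1/2·R1
  [ 1  1/2  -1/2   1   1  5/2 ]
  [ 0    0     1  -2  -1    3 ]
  [ 1    0     0   0   1    2 ]
  [ 6    3     0  -1   2   26 ]
R3 → R3 − R1
  [ 1   1/2  -1/2   1   1   5/2 ]
  [ 0     0     1  -2  -1     3 ]
  [ 0  -1/2   1/2  -1   0  -1/2 ]
  [ 6     3     0  -1   2    26 ]
R4 → R4 − 6·R1
  [ 1   1/2  -1/2   1   1   5/2 ]
  [ 0     0     1  -2  -1     3 ]
  [ 0  -1/2   1/2  -1   0  -1/2 ]
  [ 0     0     3  -7  -4    11 ]
R2 ↔ R3
  [ 1   1/2  -1/2   1   1   5/2 ]
  [ 0  -1/2   1/2  -1   0  -1/2 ]
  [ 0     0     1  -2  -1     3 ]
  [ 0     0     3  -7  -4    11 ]
R2 → -2·R2
  [ 1  1/2  -1/2   1   1  5/2 ]
  [ 0    1    -1   2   0    1 ]
  [ 0    0     1  -2  -1    3 ]
  [ 0    0     3  -7  -4   11 ]
R4 → R4 − 3·R3
  [ 1  1/2  -1/2   1   1  5/2 ]
  [ 0    1    -1   2   0    1 ]
  [ 0    0     1  -2  -1    3 ]
  [ 0    0     0  -1  -1    2 ]
R4 → -1·R4
  [ 1  1/2  -1/2   1   1  5/2 ]
  [ 0    1    -1   2   0    1 ]
  [ 0    0     1  -2  -1    3 ]
  [ 0    0     0   1   1   -2 ]
R3 → R3 + 2·R4
  [ 1  1/2  -1/2  1  1  5/2 ]
  [ 0    1    -1  2  0    1 ]
  [ 0    0     1  0  1   -1 ]
  [ 0    0     0  1  1   -2 ]
R2 → R2 − 2·R4
  [ 1  1/2  -1/2  1   1  5/2 ]
  [ 0    1    -1  0  -2    5 ]
  [ 0    0     1  0   1   -1 ]
  [ 0    0     0  1   1   -2 ]
R1 → R1 − R4
  [ 1  1/2  -1/2  0   0  9/2 ]
  [ 0    1    -1  0  -2    5 ]
  [ 0    0     1  0   1   -1 ]
  [ 0    0     0  1   1   -2 ]
R2 → R2 + R3
  [ 1  1/2  -1/2  0   0  9/2 ]
  [ 0    1     0  0  -1    4 ]
  [ 0    0     1  0   1   -1 ]
  [ 0    0     0  1   1   -2 ]
R1 → R1 + 1/2·R3
  [ 1  1/2  0  0  1/2   4 ]
  [ 0    1  0  0   -1   4 ]
  [ 0    0  1  0    1  -1 ]
  [ 0    0  0  1    1  -2 ]
R1 → R1 − 1/2·R2
  [ 1  0  0  0   1   2 ]
  [ 0  1  0  0  -1   4 ]
  [ 0  0  1  0   1  -1 ]
  [ 0  0  0  1   1  -2 ]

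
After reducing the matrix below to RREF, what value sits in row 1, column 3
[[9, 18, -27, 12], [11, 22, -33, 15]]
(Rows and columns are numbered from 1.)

-3

R1 -> 1/9·R1
  [  1   2   -3  4/3 ]
  [ 11  22  -33   15 ]
R2 -> R2 − 11·R1
  [ 1  2  -3  4/3 ]
  [ 0  0   0  1/3 ]
R2 -> 3·R2
  [ 1  2  -3  4/3 ]
  [ 0  0   0    1 ]
R1 -> R1 − 4/3·R2
  [ 1  2  -3  0 ]
  [ 0  0   0  1 ]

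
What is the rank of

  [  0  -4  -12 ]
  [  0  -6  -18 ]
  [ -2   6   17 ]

rank = 2

ρ1 <-> ρ3
  [ -2   6   17 ]
  [  0  -6  -18 ]
  [  0  -4  -12 ]
ρ1 → -1/2·ρ1
  [ 1  -3  -17/2 ]
  [ 0  -6    -18 ]
  [ 0  -4    -12 ]
ρ2 → -1/6·ρ2
  [ 1  -3  -17/2 ]
  [ 0   1      3 ]
  [ 0  -4    -12 ]
ρ3 → ρ3 + 4·ρ2
  [ 1  -3  -17/2 ]
  [ 0   1      3 ]
  [ 0   0      0 ]
ρ1 → ρ1 + 3·ρ2
  [ 1  0  1/2 ]
  [ 0  1    3 ]
  [ 0  0    0 ]
The reduced form has 2 nonzero rows.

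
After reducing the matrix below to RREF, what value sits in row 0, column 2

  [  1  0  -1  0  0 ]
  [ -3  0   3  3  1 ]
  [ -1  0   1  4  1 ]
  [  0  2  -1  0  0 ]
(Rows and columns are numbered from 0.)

R2 → R2 + 3·R1
  [  1  0  -1  0  0 ]
  [  0  0   0  3  1 ]
  [ -1  0   1  4  1 ]
  [  0  2  -1  0  0 ]
R3 → R3 + R1
  [ 1  0  -1  0  0 ]
  [ 0  0   0  3  1 ]
  [ 0  0   0  4  1 ]
  [ 0  2  -1  0  0 ]
R2 <-> R4
  [ 1  0  -1  0  0 ]
  [ 0  2  -1  0  0 ]
  [ 0  0   0  4  1 ]
  [ 0  0   0  3  1 ]
R2 → 1/2·R2
  [ 1  0    -1  0  0 ]
  [ 0  1  -1/2  0  0 ]
  [ 0  0     0  4  1 ]
  [ 0  0     0  3  1 ]
R3 → 1/4·R3
  [ 1  0    -1  0    0 ]
  [ 0  1  -1/2  0    0 ]
  [ 0  0     0  1  1/4 ]
  [ 0  0     0  3    1 ]
R4 → R4 − 3·R3
  [ 1  0    -1  0    0 ]
  [ 0  1  -1/2  0    0 ]
  [ 0  0     0  1  1/4 ]
  [ 0  0     0  0  1/4 ]
R4 → 4·R4
  [ 1  0    -1  0    0 ]
  [ 0  1  -1/2  0    0 ]
  [ 0  0     0  1  1/4 ]
  [ 0  0     0  0    1 ]
R3 → R3 − 1/4·R4
  [ 1  0    -1  0  0 ]
  [ 0  1  -1/2  0  0 ]
  [ 0  0     0  1  0 ]
  [ 0  0     0  0  1 ]

-1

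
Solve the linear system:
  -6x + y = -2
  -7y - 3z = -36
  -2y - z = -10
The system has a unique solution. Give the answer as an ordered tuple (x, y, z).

(4/3, 6, -2)

Form the augmented matrix and row-reduce:
  [ -6   1   0  |   -2 ]
  [  0  -7  -3  |  -36 ]
  [  0  -2  -1  |  -10 ]
R1 := -1/6·R1
R2 := -1/7·R2
R3 := R3 + 2·R2
R3 := -7·R3
R2 := R2 − 3/7·R3
R1 := R1 + 1/6·R2
Reading off the last column: x = 4/3, y = 6, z = -2.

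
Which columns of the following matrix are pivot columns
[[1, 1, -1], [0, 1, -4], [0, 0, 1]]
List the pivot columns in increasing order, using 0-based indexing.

R2 := R2 + 4·R3
R1 := R1 + R3
R1 := R1 − R2
Pivot columns are the columns containing a leading 1.

0, 1, 2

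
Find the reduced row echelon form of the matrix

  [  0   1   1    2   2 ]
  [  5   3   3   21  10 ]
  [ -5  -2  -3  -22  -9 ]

[[1, 0, 0, 3, 4/5], [0, 1, 0, -1, 1], [0, 0, 1, 3, 1]]

r1 <=> r2
  [  5   3   3   21  10 ]
  [  0   1   1    2   2 ]
  [ -5  -2  -3  -22  -9 ]
r1 → 1/5·r1
  [  1  3/5  3/5  21/5   2 ]
  [  0    1    1     2   2 ]
  [ -5   -2   -3   -22  -9 ]
r3 → r3 + 5·r1
  [ 1  3/5  3/5  21/5  2 ]
  [ 0    1    1     2  2 ]
  [ 0    1    0    -1  1 ]
r3 → r3 − r2
  [ 1  3/5  3/5  21/5   2 ]
  [ 0    1    1     2   2 ]
  [ 0    0   -1    -3  -1 ]
r3 → -1·r3
  [ 1  3/5  3/5  21/5  2 ]
  [ 0    1    1     2  2 ]
  [ 0    0    1     3  1 ]
r2 → r2 − r3
  [ 1  3/5  3/5  21/5  2 ]
  [ 0    1    0    -1  1 ]
  [ 0    0    1     3  1 ]
r1 → r1 − 3/5·r3
  [ 1  3/5  0  12/5  7/5 ]
  [ 0    1  0    -1    1 ]
  [ 0    0  1     3    1 ]
r1 → r1 − 3/5·r2
  [ 1  0  0   3  4/5 ]
  [ 0  1  0  -1    1 ]
  [ 0  0  1   3    1 ]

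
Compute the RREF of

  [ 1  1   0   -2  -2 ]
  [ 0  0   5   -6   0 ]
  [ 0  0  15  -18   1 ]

[[1, 1, 0, -2, 0], [0, 0, 1, -6/5, 0], [0, 0, 0, 0, 1]]

ρ2 -> 1/5·ρ2
  [ 1  1   0    -2  -2 ]
  [ 0  0   1  -6/5   0 ]
  [ 0  0  15   -18   1 ]
ρ3 -> ρ3 − 15·ρ2
  [ 1  1  0    -2  -2 ]
  [ 0  0  1  -6/5   0 ]
  [ 0  0  0     0   1 ]
ρ1 -> ρ1 + 2·ρ3
  [ 1  1  0    -2  0 ]
  [ 0  0  1  -6/5  0 ]
  [ 0  0  0     0  1 ]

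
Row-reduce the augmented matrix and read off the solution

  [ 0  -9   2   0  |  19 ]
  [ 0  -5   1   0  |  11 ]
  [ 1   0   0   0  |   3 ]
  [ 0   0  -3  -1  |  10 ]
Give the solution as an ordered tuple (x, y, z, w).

R1 <=> R3
  [ 1   0   0   0  |   3 ]
  [ 0  -5   1   0  |  11 ]
  [ 0  -9   2   0  |  19 ]
  [ 0   0  -3  -1  |  10 ]
R2 := -1/5·R2
  [ 1   0     0   0  |      3 ]
  [ 0   1  -1/5   0  |  -11/5 ]
  [ 0  -9     2   0  |     19 ]
  [ 0   0    -3  -1  |     10 ]
R3 := R3 + 9·R2
  [ 1  0     0   0  |      3 ]
  [ 0  1  -1/5   0  |  -11/5 ]
  [ 0  0   1/5   0  |   -4/5 ]
  [ 0  0    -3  -1  |     10 ]
R3 := 5·R3
  [ 1  0     0   0  |      3 ]
  [ 0  1  -1/5   0  |  -11/5 ]
  [ 0  0     1   0  |     -4 ]
  [ 0  0    -3  -1  |     10 ]
R4 := R4 + 3·R3
  [ 1  0     0   0  |      3 ]
  [ 0  1  -1/5   0  |  -11/5 ]
  [ 0  0     1   0  |     -4 ]
  [ 0  0     0  -1  |     -2 ]
R4 := -1·R4
  [ 1  0     0  0  |      3 ]
  [ 0  1  -1/5  0  |  -11/5 ]
  [ 0  0     1  0  |     -4 ]
  [ 0  0     0  1  |      2 ]
R2 := R2 + 1/5·R3
  [ 1  0  0  0  |   3 ]
  [ 0  1  0  0  |  -3 ]
  [ 0  0  1  0  |  -4 ]
  [ 0  0  0  1  |   2 ]
Reading off the last column: x = 3, y = -3, z = -4, w = 2.

(3, -3, -4, 2)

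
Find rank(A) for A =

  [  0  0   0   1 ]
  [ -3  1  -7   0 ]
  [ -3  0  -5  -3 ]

R1 <=> R2
R1 -> -1/3·R1
R3 -> R3 + 3·R1
R2 <=> R3
R2 -> -1·R2
R2 -> R2 − 3·R3
R1 -> R1 + 1/3·R2
The reduced form has 3 nonzero rows.

rank = 3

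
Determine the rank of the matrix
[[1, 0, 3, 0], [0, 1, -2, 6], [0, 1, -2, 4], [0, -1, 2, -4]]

rank = 3

R3 → R3 − R2
  [ 1   0   3   0 ]
  [ 0   1  -2   6 ]
  [ 0   0   0  -2 ]
  [ 0  -1   2  -4 ]
R4 → R4 + R2
  [ 1  0   3   0 ]
  [ 0  1  -2   6 ]
  [ 0  0   0  -2 ]
  [ 0  0   0   2 ]
R3 → -1/2·R3
  [ 1  0   3  0 ]
  [ 0  1  -2  6 ]
  [ 0  0   0  1 ]
  [ 0  0   0  2 ]
R4 → R4 − 2·R3
  [ 1  0   3  0 ]
  [ 0  1  -2  6 ]
  [ 0  0   0  1 ]
  [ 0  0   0  0 ]
R2 → R2 − 6·R3
  [ 1  0   3  0 ]
  [ 0  1  -2  0 ]
  [ 0  0   0  1 ]
  [ 0  0   0  0 ]
The reduced form has 3 nonzero rows.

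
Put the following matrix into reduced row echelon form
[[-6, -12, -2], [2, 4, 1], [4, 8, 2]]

[[1, 2, 0], [0, 0, 1], [0, 0, 0]]

R1 → -1/6·R1
  [ 1  2  1/3 ]
  [ 2  4    1 ]
  [ 4  8    2 ]
R2 → R2 − 2·R1
  [ 1  2  1/3 ]
  [ 0  0  1/3 ]
  [ 4  8    2 ]
R3 → R3 − 4·R1
  [ 1  2  1/3 ]
  [ 0  0  1/3 ]
  [ 0  0  2/3 ]
R2 → 3·R2
  [ 1  2  1/3 ]
  [ 0  0    1 ]
  [ 0  0  2/3 ]
R3 → R3 − 2/3·R2
  [ 1  2  1/3 ]
  [ 0  0    1 ]
  [ 0  0    0 ]
R1 → R1 − 1/3·R2
  [ 1  2  0 ]
  [ 0  0  1 ]
  [ 0  0  0 ]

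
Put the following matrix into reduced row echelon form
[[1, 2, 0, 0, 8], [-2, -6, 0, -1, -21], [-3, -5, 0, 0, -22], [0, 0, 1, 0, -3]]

ρ2 → ρ2 + 2·ρ1
  [  1   2  0   0    8 ]
  [  0  -2  0  -1   -5 ]
  [ -3  -5  0   0  -22 ]
  [  0   0  1   0   -3 ]
ρ3 → ρ3 + 3·ρ1
  [ 1   2  0   0   8 ]
  [ 0  -2  0  -1  -5 ]
  [ 0   1  0   0   2 ]
  [ 0   0  1   0  -3 ]
ρ2 → -1/2·ρ2
  [ 1  2  0    0    8 ]
  [ 0  1  0  1/2  5/2 ]
  [ 0  1  0    0    2 ]
  [ 0  0  1    0   -3 ]
ρ3 → ρ3 − ρ2
  [ 1  2  0     0     8 ]
  [ 0  1  0   1/2   5/2 ]
  [ 0  0  0  -1/2  -1/2 ]
  [ 0  0  1     0    -3 ]
ρ3 ↔ ρ4
  [ 1  2  0     0     8 ]
  [ 0  1  0   1/2   5/2 ]
  [ 0  0  1     0    -3 ]
  [ 0  0  0  -1/2  -1/2 ]
ρ4 → -2·ρ4
  [ 1  2  0    0    8 ]
  [ 0  1  0  1/2  5/2 ]
  [ 0  0  1    0   -3 ]
  [ 0  0  0    1    1 ]
ρ2 → ρ2 − 1/2·ρ4
  [ 1  2  0  0   8 ]
  [ 0  1  0  0   2 ]
  [ 0  0  1  0  -3 ]
  [ 0  0  0  1   1 ]
ρ1 → ρ1 − 2·ρ2
  [ 1  0  0  0   4 ]
  [ 0  1  0  0   2 ]
  [ 0  0  1  0  -3 ]
  [ 0  0  0  1   1 ]

[[1, 0, 0, 0, 4], [0, 1, 0, 0, 2], [0, 0, 1, 0, -3], [0, 0, 0, 1, 1]]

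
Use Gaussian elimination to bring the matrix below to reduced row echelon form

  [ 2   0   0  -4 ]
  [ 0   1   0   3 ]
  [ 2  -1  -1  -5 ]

ρ1 -> 1/2·ρ1
  [ 1   0   0  -2 ]
  [ 0   1   0   3 ]
  [ 2  -1  -1  -5 ]
ρ3 -> ρ3 − 2·ρ1
  [ 1   0   0  -2 ]
  [ 0   1   0   3 ]
  [ 0  -1  -1  -1 ]
ρ3 -> ρ3 + ρ2
  [ 1  0   0  -2 ]
  [ 0  1   0   3 ]
  [ 0  0  -1   2 ]
ρ3 -> -1·ρ3
  [ 1  0  0  -2 ]
  [ 0  1  0   3 ]
  [ 0  0  1  -2 ]

[[1, 0, 0, -2], [0, 1, 0, 3], [0, 0, 1, -2]]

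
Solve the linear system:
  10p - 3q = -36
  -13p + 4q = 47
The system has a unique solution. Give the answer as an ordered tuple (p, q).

Form the augmented matrix and row-reduce:
  [  10  -3  |  -36 ]
  [ -13   4  |   47 ]
Multiply r1 by 1/10.
  [   1  -3/10  |  -18/5 ]
  [ -13      4  |     47 ]
Add 13 times r1 to r2.
  [ 1  -3/10  |  -18/5 ]
  [ 0   1/10  |    1/5 ]
Multiply r2 by 10.
  [ 1  -3/10  |  -18/5 ]
  [ 0      1  |      2 ]
Add 3/10 times r2 to r1.
  [ 1  0  |  -3 ]
  [ 0  1  |   2 ]
Reading off the last column: p = -3, q = 2.

(-3, 2)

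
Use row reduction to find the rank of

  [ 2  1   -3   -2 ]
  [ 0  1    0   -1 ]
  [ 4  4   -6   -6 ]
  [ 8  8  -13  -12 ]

rank = 3

R1 ← 1/2·R1
  [ 1  1/2  -3/2   -1 ]
  [ 0    1     0   -1 ]
  [ 4    4    -6   -6 ]
  [ 8    8   -13  -12 ]
R3 ← R3 − 4·R1
  [ 1  1/2  -3/2   -1 ]
  [ 0    1     0   -1 ]
  [ 0    2     0   -2 ]
  [ 8    8   -13  -12 ]
R4 ← R4 − 8·R1
  [ 1  1/2  -3/2  -1 ]
  [ 0    1     0  -1 ]
  [ 0    2     0  -2 ]
  [ 0    4    -1  -4 ]
R3 ← R3 − 2·R2
  [ 1  1/2  -3/2  -1 ]
  [ 0    1     0  -1 ]
  [ 0    0     0   0 ]
  [ 0    4    -1  -4 ]
R4 ← R4 − 4·R2
  [ 1  1/2  -3/2  -1 ]
  [ 0    1     0  -1 ]
  [ 0    0     0   0 ]
  [ 0    0    -1   0 ]
R3 <-> R4
  [ 1  1/2  -3/2  -1 ]
  [ 0    1     0  -1 ]
  [ 0    0    -1   0 ]
  [ 0    0     0   0 ]
R3 ← -1·R3
  [ 1  1/2  -3/2  -1 ]
  [ 0    1     0  -1 ]
  [ 0    0     1   0 ]
  [ 0    0     0   0 ]
R1 ← R1 + 3/2·R3
  [ 1  1/2  0  -1 ]
  [ 0    1  0  -1 ]
  [ 0    0  1   0 ]
  [ 0    0  0   0 ]
R1 ← R1 − 1/2·R2
  [ 1  0  0  -1/2 ]
  [ 0  1  0    -1 ]
  [ 0  0  1     0 ]
  [ 0  0  0     0 ]
The reduced form has 3 nonzero rows.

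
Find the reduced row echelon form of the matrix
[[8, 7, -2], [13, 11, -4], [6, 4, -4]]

[[1, 0, -2], [0, 1, 2], [0, 0, 0]]

R1 ← 1/8·R1
  [  1  7/8  -1/4 ]
  [ 13   11    -4 ]
  [  6    4    -4 ]
R2 ← R2 − 13·R1
  [ 1   7/8  -1/4 ]
  [ 0  -3/8  -3/4 ]
  [ 6     4    -4 ]
R3 ← R3 − 6·R1
  [ 1   7/8  -1/4 ]
  [ 0  -3/8  -3/4 ]
  [ 0  -5/4  -5/2 ]
R2 ← -8/3·R2
  [ 1   7/8  -1/4 ]
  [ 0     1     2 ]
  [ 0  -5/4  -5/2 ]
R3 ← R3 + 5/4·R2
  [ 1  7/8  -1/4 ]
  [ 0    1     2 ]
  [ 0    0     0 ]
R1 ← R1 − 7/8·R2
  [ 1  0  -2 ]
  [ 0  1   2 ]
  [ 0  0   0 ]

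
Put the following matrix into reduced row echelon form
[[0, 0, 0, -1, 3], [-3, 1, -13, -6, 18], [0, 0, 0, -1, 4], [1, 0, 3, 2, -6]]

[[1, 0, 3, 0, 0], [0, 1, -4, 0, 0], [0, 0, 0, 1, 0], [0, 0, 0, 0, 1]]

R1 <-> R2
  [ -3  1  -13  -6  18 ]
  [  0  0    0  -1   3 ]
  [  0  0    0  -1   4 ]
  [  1  0    3   2  -6 ]
R1 -> -1/3·R1
  [ 1  -1/3  13/3   2  -6 ]
  [ 0     0     0  -1   3 ]
  [ 0     0     0  -1   4 ]
  [ 1     0     3   2  -6 ]
R4 -> R4 − R1
  [ 1  -1/3  13/3   2  -6 ]
  [ 0     0     0  -1   3 ]
  [ 0     0     0  -1   4 ]
  [ 0   1/3  -4/3   0   0 ]
R2 <-> R4
  [ 1  -1/3  13/3   2  -6 ]
  [ 0   1/3  -4/3   0   0 ]
  [ 0     0     0  -1   4 ]
  [ 0     0     0  -1   3 ]
R2 -> 3·R2
  [ 1  -1/3  13/3   2  -6 ]
  [ 0     1    -4   0   0 ]
  [ 0     0     0  -1   4 ]
  [ 0     0     0  -1   3 ]
R3 -> -1·R3
  [ 1  -1/3  13/3   2  -6 ]
  [ 0     1    -4   0   0 ]
  [ 0     0     0   1  -4 ]
  [ 0     0     0  -1   3 ]
R4 -> R4 + R3
  [ 1  -1/3  13/3  2  -6 ]
  [ 0     1    -4  0   0 ]
  [ 0     0     0  1  -4 ]
  [ 0     0     0  0  -1 ]
R4 -> -1·R4
  [ 1  -1/3  13/3  2  -6 ]
  [ 0     1    -4  0   0 ]
  [ 0     0     0  1  -4 ]
  [ 0     0     0  0   1 ]
R3 -> R3 + 4·R4
  [ 1  -1/3  13/3  2  -6 ]
  [ 0     1    -4  0   0 ]
  [ 0     0     0  1   0 ]
  [ 0     0     0  0   1 ]
R1 -> R1 + 6·R4
  [ 1  -1/3  13/3  2  0 ]
  [ 0     1    -4  0  0 ]
  [ 0     0     0  1  0 ]
  [ 0     0     0  0  1 ]
R1 -> R1 − 2·R3
  [ 1  -1/3  13/3  0  0 ]
  [ 0     1    -4  0  0 ]
  [ 0     0     0  1  0 ]
  [ 0     0     0  0  1 ]
R1 -> R1 + 1/3·R2
  [ 1  0   3  0  0 ]
  [ 0  1  -4  0  0 ]
  [ 0  0   0  1  0 ]
  [ 0  0   0  0  1 ]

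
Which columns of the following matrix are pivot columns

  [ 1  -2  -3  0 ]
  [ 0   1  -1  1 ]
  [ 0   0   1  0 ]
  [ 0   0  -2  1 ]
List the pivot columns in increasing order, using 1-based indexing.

Add 2 times r3 to r4.
  [ 1  -2  -3  0 ]
  [ 0   1  -1  1 ]
  [ 0   0   1  0 ]
  [ 0   0   0  1 ]
Subtract r4 from r2.
  [ 1  -2  -3  0 ]
  [ 0   1  -1  0 ]
  [ 0   0   1  0 ]
  [ 0   0   0  1 ]
Add r3 to r2.
  [ 1  -2  -3  0 ]
  [ 0   1   0  0 ]
  [ 0   0   1  0 ]
  [ 0   0   0  1 ]
Add 3 times r3 to r1.
  [ 1  -2  0  0 ]
  [ 0   1  0  0 ]
  [ 0   0  1  0 ]
  [ 0   0  0  1 ]
Add 2 times r2 to r1.
  [ 1  0  0  0 ]
  [ 0  1  0  0 ]
  [ 0  0  1  0 ]
  [ 0  0  0  1 ]
Pivot columns are the columns containing a leading 1.

1, 2, 3, 4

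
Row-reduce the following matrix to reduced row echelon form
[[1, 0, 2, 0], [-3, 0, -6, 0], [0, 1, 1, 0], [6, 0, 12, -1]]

[[1, 0, 2, 0], [0, 1, 1, 0], [0, 0, 0, 1], [0, 0, 0, 0]]

R2 → R2 + 3·R1
R4 → R4 − 6·R1
R2 <=> R3
R3 <=> R4
R3 → -1·R3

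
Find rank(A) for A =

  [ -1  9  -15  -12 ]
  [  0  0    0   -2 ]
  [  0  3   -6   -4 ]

R1 -> -1·R1
  [ 1  -9  15  12 ]
  [ 0   0   0  -2 ]
  [ 0   3  -6  -4 ]
R2 <-> R3
  [ 1  -9  15  12 ]
  [ 0   3  -6  -4 ]
  [ 0   0   0  -2 ]
R2 -> 1/3·R2
  [ 1  -9  15    12 ]
  [ 0   1  -2  -4/3 ]
  [ 0   0   0    -2 ]
R3 -> -1/2·R3
  [ 1  -9  15    12 ]
  [ 0   1  -2  -4/3 ]
  [ 0   0   0     1 ]
R2 -> R2 + 4/3·R3
  [ 1  -9  15  12 ]
  [ 0   1  -2   0 ]
  [ 0   0   0   1 ]
R1 -> R1 − 12·R3
  [ 1  -9  15  0 ]
  [ 0   1  -2  0 ]
  [ 0   0   0  1 ]
R1 -> R1 + 9·R2
  [ 1  0  -3  0 ]
  [ 0  1  -2  0 ]
  [ 0  0   0  1 ]
The reduced form has 3 nonzero rows.

rank = 3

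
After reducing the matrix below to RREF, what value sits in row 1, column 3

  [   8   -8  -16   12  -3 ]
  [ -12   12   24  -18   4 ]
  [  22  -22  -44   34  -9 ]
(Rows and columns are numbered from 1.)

R1 := 1/8·R1
  [   1   -1   -2  3/2  -3/8 ]
  [ -12   12   24  -18     4 ]
  [  22  -22  -44   34    -9 ]
R2 := R2 + 12·R1
  [  1   -1   -2  3/2  -3/8 ]
  [  0    0    0    0  -1/2 ]
  [ 22  -22  -44   34    -9 ]
R3 := R3 − 22·R1
  [ 1  -1  -2  3/2  -3/8 ]
  [ 0   0   0    0  -1/2 ]
  [ 0   0   0    1  -3/4 ]
R2 <-> R3
  [ 1  -1  -2  3/2  -3/8 ]
  [ 0   0   0    1  -3/4 ]
  [ 0   0   0    0  -1/2 ]
R3 := -2·R3
  [ 1  -1  -2  3/2  -3/8 ]
  [ 0   0   0    1  -3/4 ]
  [ 0   0   0    0     1 ]
R2 := R2 + 3/4·R3
  [ 1  -1  -2  3/2  -3/8 ]
  [ 0   0   0    1     0 ]
  [ 0   0   0    0     1 ]
R1 := R1 + 3/8·R3
  [ 1  -1  -2  3/2  0 ]
  [ 0   0   0    1  0 ]
  [ 0   0   0    0  1 ]
R1 := R1 − 3/2·R2
  [ 1  -1  -2  0  0 ]
  [ 0   0   0  1  0 ]
  [ 0   0   0  0  1 ]

-2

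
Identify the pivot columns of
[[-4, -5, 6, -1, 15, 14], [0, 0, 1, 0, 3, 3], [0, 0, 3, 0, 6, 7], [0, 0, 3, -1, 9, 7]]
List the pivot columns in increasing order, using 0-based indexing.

0, 2, 3, 4

ρ1 -> -1/4·ρ1
  [ 1  5/4  -3/2  1/4  -15/4  -7/2 ]
  [ 0    0     1    0      3     3 ]
  [ 0    0     3    0      6     7 ]
  [ 0    0     3   -1      9     7 ]
ρ3 -> ρ3 − 3·ρ2
  [ 1  5/4  -3/2  1/4  -15/4  -7/2 ]
  [ 0    0     1    0      3     3 ]
  [ 0    0     0    0     -3    -2 ]
  [ 0    0     3   -1      9     7 ]
ρ4 -> ρ4 − 3·ρ2
  [ 1  5/4  -3/2  1/4  -15/4  -7/2 ]
  [ 0    0     1    0      3     3 ]
  [ 0    0     0    0     -3    -2 ]
  [ 0    0     0   -1      0    -2 ]
ρ3 <-> ρ4
  [ 1  5/4  -3/2  1/4  -15/4  -7/2 ]
  [ 0    0     1    0      3     3 ]
  [ 0    0     0   -1      0    -2 ]
  [ 0    0     0    0     -3    -2 ]
ρ3 -> -1·ρ3
  [ 1  5/4  -3/2  1/4  -15/4  -7/2 ]
  [ 0    0     1    0      3     3 ]
  [ 0    0     0    1      0     2 ]
  [ 0    0     0    0     -3    -2 ]
ρ4 -> -1/3·ρ4
  [ 1  5/4  -3/2  1/4  -15/4  -7/2 ]
  [ 0    0     1    0      3     3 ]
  [ 0    0     0    1      0     2 ]
  [ 0    0     0    0      1   2/3 ]
ρ2 -> ρ2 − 3·ρ4
  [ 1  5/4  -3/2  1/4  -15/4  -7/2 ]
  [ 0    0     1    0      0     1 ]
  [ 0    0     0    1      0     2 ]
  [ 0    0     0    0      1   2/3 ]
ρ1 -> ρ1 + 15/4·ρ4
  [ 1  5/4  -3/2  1/4  0   -1 ]
  [ 0    0     1    0  0    1 ]
  [ 0    0     0    1  0    2 ]
  [ 0    0     0    0  1  2/3 ]
ρ1 -> ρ1 − 1/4·ρ3
  [ 1  5/4  -3/2  0  0  -3/2 ]
  [ 0    0     1  0  0     1 ]
  [ 0    0     0  1  0     2 ]
  [ 0    0     0  0  1   2/3 ]
ρ1 -> ρ1 + 3/2·ρ2
  [ 1  5/4  0  0  0    0 ]
  [ 0    0  1  0  0    1 ]
  [ 0    0  0  1  0    2 ]
  [ 0    0  0  0  1  2/3 ]
Pivot columns are the columns containing a leading 1.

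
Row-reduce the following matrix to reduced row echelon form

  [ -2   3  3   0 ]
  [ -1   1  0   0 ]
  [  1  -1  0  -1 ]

[[1, 0, 3, 0], [0, 1, 3, 0], [0, 0, 0, 1]]

Multiply ρ1 by -1/2.
  [  1  -3/2  -3/2   0 ]
  [ -1     1     0   0 ]
  [  1    -1     0  -1 ]
Add ρ1 to ρ2.
  [ 1  -3/2  -3/2   0 ]
  [ 0  -1/2  -3/2   0 ]
  [ 1    -1     0  -1 ]
Subtract ρ1 from ρ3.
  [ 1  -3/2  -3/2   0 ]
  [ 0  -1/2  -3/2   0 ]
  [ 0   1/2   3/2  -1 ]
Multiply ρ2 by -2.
  [ 1  -3/2  -3/2   0 ]
  [ 0     1     3   0 ]
  [ 0   1/2   3/2  -1 ]
Subtract 1/2 times ρ2 from ρ3.
  [ 1  -3/2  -3/2   0 ]
  [ 0     1     3   0 ]
  [ 0     0     0  -1 ]
Multiply ρ3 by -1.
  [ 1  -3/2  -3/2  0 ]
  [ 0     1     3  0 ]
  [ 0     0     0  1 ]
Add 3/2 times ρ2 to ρ1.
  [ 1  0  3  0 ]
  [ 0  1  3  0 ]
  [ 0  0  0  1 ]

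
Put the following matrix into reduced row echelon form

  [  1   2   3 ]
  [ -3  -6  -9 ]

[[1, 2, 3], [0, 0, 0]]

R2 ← R2 + 3·R1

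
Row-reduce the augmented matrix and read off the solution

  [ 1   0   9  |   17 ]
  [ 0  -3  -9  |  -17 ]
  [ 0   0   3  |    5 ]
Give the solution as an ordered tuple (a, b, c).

Multiply r2 by -1/3.
  [ 1  0  9  |    17 ]
  [ 0  1  3  |  17/3 ]
  [ 0  0  3  |     5 ]
Multiply r3 by 1/3.
  [ 1  0  9  |    17 ]
  [ 0  1  3  |  17/3 ]
  [ 0  0  1  |   5/3 ]
Subtract 3 times r3 from r2.
  [ 1  0  9  |   17 ]
  [ 0  1  0  |  2/3 ]
  [ 0  0  1  |  5/3 ]
Subtract 9 times r3 from r1.
  [ 1  0  0  |    2 ]
  [ 0  1  0  |  2/3 ]
  [ 0  0  1  |  5/3 ]
Reading off the last column: a = 2, b = 2/3, c = 5/3.

(2, 2/3, 5/3)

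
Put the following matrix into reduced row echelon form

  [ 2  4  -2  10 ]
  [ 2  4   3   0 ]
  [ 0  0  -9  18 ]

[[1, 2, 0, 3], [0, 0, 1, -2], [0, 0, 0, 0]]

Multiply R1 by 1/2.
  [ 1  2  -1   5 ]
  [ 2  4   3   0 ]
  [ 0  0  -9  18 ]
Subtract 2 times R1 from R2.
  [ 1  2  -1    5 ]
  [ 0  0   5  -10 ]
  [ 0  0  -9   18 ]
Multiply R2 by 1/5.
  [ 1  2  -1   5 ]
  [ 0  0   1  -2 ]
  [ 0  0  -9  18 ]
Add 9 times R2 to R3.
  [ 1  2  -1   5 ]
  [ 0  0   1  -2 ]
  [ 0  0   0   0 ]
Add R2 to R1.
  [ 1  2  0   3 ]
  [ 0  0  1  -2 ]
  [ 0  0  0   0 ]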